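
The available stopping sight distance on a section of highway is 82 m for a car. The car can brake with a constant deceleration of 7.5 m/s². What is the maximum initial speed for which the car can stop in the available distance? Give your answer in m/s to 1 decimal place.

v²/(2a) = d ⇒ v = √(2 × 7.500 × 82) = √1230.00 = 35.0714 m/s.

Maximum speed ≈ 35.1 m/s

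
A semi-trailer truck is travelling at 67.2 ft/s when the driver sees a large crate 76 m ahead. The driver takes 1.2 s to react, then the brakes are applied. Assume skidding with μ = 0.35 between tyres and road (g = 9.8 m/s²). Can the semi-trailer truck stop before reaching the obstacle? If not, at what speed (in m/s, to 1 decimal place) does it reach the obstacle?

No — it strikes the obstacle at 8.2 m/s

67.2 ft/s × 0.3048 = 20.4826 m/s.
a = μg = 0.35 × 9.8 = 3.430 m/s².
Reaction distance = 20.4826 × 1.2 = 24.579 m.
Braking distance needed to stop: v²/(2a) = 419.537 / 6.860 = 61.157 m, so total needed = 24.579 + 61.157 = 85.736 m > 76 m — it cannot stop.
Distance remaining when braking begins: 76 − 24.579 = 51.421 m.
v² = v₀² − 2a·d = 419.537 − 2 × 3.430 × 51.421 = 66.789 m²/s².
v = √66.789 = 8.172 m/s.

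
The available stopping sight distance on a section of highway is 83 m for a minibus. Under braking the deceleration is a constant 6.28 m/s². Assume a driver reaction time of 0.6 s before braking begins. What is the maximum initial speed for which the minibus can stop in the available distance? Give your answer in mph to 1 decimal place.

Maximum speed ≈ 64.3 mph

Stopping distance: v·t_r + v²/(2a) = 83 with t_r = 0.6 s and a = 6.280 m/s².
So v² + 7.536 v − 1042.48 = 0.
Positive root: v = −a·t_r + √((a·t_r)² + 2a·d) = −3.768 + √(14.198 + 1042.48) = 28.7386 m/s.
28.7386 m/s ÷ 0.44704 = 64.286 mph.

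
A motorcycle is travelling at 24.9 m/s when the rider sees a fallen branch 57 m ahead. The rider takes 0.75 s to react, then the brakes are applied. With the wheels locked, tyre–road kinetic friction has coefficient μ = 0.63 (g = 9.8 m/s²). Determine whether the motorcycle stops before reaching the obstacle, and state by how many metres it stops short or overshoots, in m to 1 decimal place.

No — it overshoots by 11.9 m

a = μg = 0.63 × 9.8 = 6.174 m/s².
Reaction distance = 24.9000 × 0.75 = 18.675 m.
Braking distance = v²/(2a) = 620.010 / 12.348 = 50.211 m.
Total stopping distance = 18.675 + 50.211 = 68.886 m, vs 57 m available — it cannot stop in time and overshoots by 68.886 − 57 = 11.886 m.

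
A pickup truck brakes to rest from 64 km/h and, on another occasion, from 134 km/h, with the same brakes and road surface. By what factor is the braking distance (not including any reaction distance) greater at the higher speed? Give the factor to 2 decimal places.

Factor ≈ 4.38

Braking distance d = v²/(2a), so with a fixed, d ∝ v².
Factor = (134/64)² = 2.0938² = 4.3840.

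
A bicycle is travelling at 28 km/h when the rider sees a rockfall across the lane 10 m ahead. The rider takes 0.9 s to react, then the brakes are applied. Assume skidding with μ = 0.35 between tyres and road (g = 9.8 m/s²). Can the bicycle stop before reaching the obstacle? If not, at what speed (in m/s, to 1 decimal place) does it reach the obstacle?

No — it strikes the obstacle at 6.3 m/s

28 km/h ÷ 3.6 = 7.7778 m/s.
a = μg = 0.35 × 9.8 = 3.430 m/s².
Reaction distance = 7.7778 × 0.9 = 7.000 m.
Braking distance needed to stop: v²/(2a) = 60.494 / 6.860 = 8.818 m, so total needed = 7.000 + 8.818 = 15.818 m > 10 m — it cannot stop.
Distance remaining when braking begins: 10 − 7.000 = 3.000 m.
v² = v₀² − 2a·d = 60.494 − 2 × 3.430 × 3.000 = 39.914 m²/s².
v = √39.914 = 6.318 m/s.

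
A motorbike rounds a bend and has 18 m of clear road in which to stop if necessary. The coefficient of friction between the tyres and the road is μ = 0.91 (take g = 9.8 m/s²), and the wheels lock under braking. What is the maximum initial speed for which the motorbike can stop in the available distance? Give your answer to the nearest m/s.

a = μg = 0.91 × 9.8 = 8.918 m/s².
v²/(2a) = d ⇒ v = √(2 × 8.918 × 18) = √321.05 = 17.9179 m/s.

Maximum speed ≈ 18 m/s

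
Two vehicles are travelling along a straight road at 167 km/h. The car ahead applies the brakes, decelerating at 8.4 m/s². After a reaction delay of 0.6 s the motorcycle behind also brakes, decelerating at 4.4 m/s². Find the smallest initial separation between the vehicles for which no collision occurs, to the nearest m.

167 km/h ÷ 3.6 = 46.3889 m/s.
Leader travels v²/(2a_L) = 2151.930 / 16.800 = 128.091 m before stopping.
Follower covers v·t_r = 46.3889 × 0.6 = 27.833 m while reacting, then v²/(2a_F) = 2151.930 / 8.800 = 244.537 m while braking, for a total of 27.833 + 244.537 = 272.370 m.
Since a_F ≤ a_L and the follower starts braking later, the follower is never slower than the leader, so the closest approach is when both have stopped.
Minimum gap = 272.370 − 128.091 = 144.279 m.

Minimum gap ≈ 144 m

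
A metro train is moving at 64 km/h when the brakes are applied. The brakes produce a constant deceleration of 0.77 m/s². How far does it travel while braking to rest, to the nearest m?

64 km/h ÷ 3.6 = 17.7778 m/s.
Braking distance = v²/(2a) = 17.7778² / (2 × 0.770) = 316.050 / 1.540 = 205.227 m.

Braking distance ≈ 205 m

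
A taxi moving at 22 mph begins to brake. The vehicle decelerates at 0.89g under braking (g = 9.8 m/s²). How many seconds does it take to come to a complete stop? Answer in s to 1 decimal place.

22 mph × 0.44704 = 9.8349 m/s.
a = 0.89 × 9.8 = 8.722 m/s².
Braking time = v/a = 9.8349 / 8.722 = 1.128 s.

Braking time ≈ 1.1 s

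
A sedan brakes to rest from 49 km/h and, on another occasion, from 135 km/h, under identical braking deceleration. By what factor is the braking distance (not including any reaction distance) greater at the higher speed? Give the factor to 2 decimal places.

Braking distance d = v²/(2a), so with a fixed, d ∝ v².
Factor = (135/49)² = 2.7551² = 7.5906.

Factor ≈ 7.59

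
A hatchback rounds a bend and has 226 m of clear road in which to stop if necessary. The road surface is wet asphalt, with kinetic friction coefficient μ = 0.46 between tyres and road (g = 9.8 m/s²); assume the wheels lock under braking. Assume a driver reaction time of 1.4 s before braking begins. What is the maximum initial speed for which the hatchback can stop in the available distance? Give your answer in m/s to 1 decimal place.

Maximum speed ≈ 39.3 m/s

a = μg = 0.46 × 9.8 = 4.508 m/s².
Stopping distance: v·t_r + v²/(2a) = 226 with t_r = 1.4 s and a = 4.508 m/s².
So v² + 12.622 v − 2037.62 = 0.
Positive root: v = −a·t_r + √((a·t_r)² + 2a·d) = −6.311 + √(39.829 + 2037.62) = 39.2680 m/s.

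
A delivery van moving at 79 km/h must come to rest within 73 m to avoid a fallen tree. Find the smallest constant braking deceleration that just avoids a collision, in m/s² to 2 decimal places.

79 km/h ÷ 3.6 = 21.9444 m/s.
v² = 2a·d ⇒ a = v²/(2d) = 21.9444² / (2 × 73.000) = 481.557 / 146.000 = 3.2983 m/s².

Required deceleration ≈ 3.30 m/s²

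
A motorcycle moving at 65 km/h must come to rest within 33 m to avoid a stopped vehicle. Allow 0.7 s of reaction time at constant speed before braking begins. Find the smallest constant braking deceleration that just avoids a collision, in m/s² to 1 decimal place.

Required deceleration ≈ 8.0 m/s²

65 km/h ÷ 3.6 = 18.0556 m/s.
Distance covered during reaction = 18.0556 × 0.7 = 12.639 m.
Distance available for braking: 33 − 12.639 = 20.361 m.
v² = 2a·d ⇒ a = v²/(2d) = 18.0556² / (2 × 20.361) = 326.005 / 40.722 = 8.0056 m/s².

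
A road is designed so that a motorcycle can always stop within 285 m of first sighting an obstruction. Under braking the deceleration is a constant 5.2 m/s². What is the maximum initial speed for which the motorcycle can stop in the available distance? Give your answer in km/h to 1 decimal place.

v²/(2a) = d ⇒ v = √(2 × 5.200 × 285) = √2964.00 = 54.4426 m/s.
54.4426 m/s × 3.6 = 195.993 km/h.

Maximum speed ≈ 196.0 km/h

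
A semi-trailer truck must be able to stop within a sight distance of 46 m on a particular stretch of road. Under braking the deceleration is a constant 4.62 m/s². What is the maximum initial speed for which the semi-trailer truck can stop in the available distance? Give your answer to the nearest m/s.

v²/(2a) = d ⇒ v = √(2 × 4.620 × 46) = √425.04 = 20.6165 m/s.

Maximum speed ≈ 21 m/s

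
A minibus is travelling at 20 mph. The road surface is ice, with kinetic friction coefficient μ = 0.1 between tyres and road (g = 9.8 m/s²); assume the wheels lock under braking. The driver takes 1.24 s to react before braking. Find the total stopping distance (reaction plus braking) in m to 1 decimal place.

20 mph × 0.44704 = 8.9408 m/s.
a = μg = 0.1 × 9.8 = 0.980 m/s².
Reaction distance = v·t_r = 8.9408 × 1.24 = 11.087 m.
Braking distance = v²/(2a) = 8.9408² / (2 × 0.980) = 79.938 / 1.960 = 40.785 m.
Total = 11.087 + 40.785 = 51.872 m.

Total stopping distance ≈ 51.9 m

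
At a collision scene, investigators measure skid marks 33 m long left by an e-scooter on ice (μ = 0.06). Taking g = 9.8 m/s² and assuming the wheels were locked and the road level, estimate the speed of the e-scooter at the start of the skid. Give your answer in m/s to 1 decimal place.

Initial speed ≈ 6.2 m/s

Deceleration a = μg = 0.06 × 9.8 = 0.588 m/s².
v = √(2a·d) = √(2 × 0.588 × 33) = √38.808 = 6.2296 m/s.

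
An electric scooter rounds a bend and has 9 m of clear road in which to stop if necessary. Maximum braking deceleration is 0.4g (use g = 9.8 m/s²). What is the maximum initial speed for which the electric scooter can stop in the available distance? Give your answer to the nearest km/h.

a = 0.4 × 9.8 = 3.920 m/s².
v²/(2a) = d ⇒ v = √(2 × 3.920 × 9) = √70.56 = 8.4000 m/s.
8.4000 m/s × 3.6 = 30.240 km/h.

Maximum speed ≈ 30 km/h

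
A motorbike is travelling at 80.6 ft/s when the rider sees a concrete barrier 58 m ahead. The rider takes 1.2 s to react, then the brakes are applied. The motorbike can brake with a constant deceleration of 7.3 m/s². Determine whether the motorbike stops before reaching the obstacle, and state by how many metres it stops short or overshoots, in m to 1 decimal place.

No — it overshoots by 12.8 m

80.6 ft/s × 0.3048 = 24.5669 m/s.
Reaction distance = 24.5669 × 1.2 = 29.480 m.
Braking distance = v²/(2a) = 603.533 / 14.600 = 41.338 m.
Total stopping distance = 29.480 + 41.338 = 70.818 m, vs 58 m available — it cannot stop in time and overshoots by 70.818 − 58 = 12.818 m.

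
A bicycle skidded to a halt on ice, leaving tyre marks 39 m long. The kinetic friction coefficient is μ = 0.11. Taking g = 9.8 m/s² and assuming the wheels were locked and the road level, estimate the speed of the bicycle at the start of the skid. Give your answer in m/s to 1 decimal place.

Deceleration a = μg = 0.11 × 9.8 = 1.078 m/s².
v = √(2a·d) = √(2 × 1.078 × 39) = √84.084 = 9.1697 m/s.

Initial speed ≈ 9.2 m/s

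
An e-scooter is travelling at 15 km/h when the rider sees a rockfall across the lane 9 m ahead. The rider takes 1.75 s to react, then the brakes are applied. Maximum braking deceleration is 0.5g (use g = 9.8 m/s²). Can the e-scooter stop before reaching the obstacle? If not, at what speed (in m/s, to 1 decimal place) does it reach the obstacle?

No — it strikes the obstacle at 0.8 m/s

15 km/h ÷ 3.6 = 4.1667 m/s.
a = 0.5 × 9.8 = 4.900 m/s².
Reaction distance = 4.1667 × 1.75 = 7.292 m.
Braking distance needed to stop: v²/(2a) = 17.361 / 9.800 = 1.772 m, so total needed = 7.292 + 1.772 = 9.064 m > 9 m — it cannot stop.
Distance remaining when braking begins: 9 − 7.292 = 1.708 m.
v² = v₀² − 2a·d = 17.361 − 2 × 4.900 × 1.708 = 0.623 m²/s².
v = √0.623 = 0.789 m/s.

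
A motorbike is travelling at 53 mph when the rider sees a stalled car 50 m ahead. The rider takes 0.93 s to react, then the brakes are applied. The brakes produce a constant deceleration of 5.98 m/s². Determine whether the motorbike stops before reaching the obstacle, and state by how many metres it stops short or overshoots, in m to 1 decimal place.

No — it overshoots by 19.0 m

53 mph × 0.44704 = 23.6931 m/s.
Reaction distance = 23.6931 × 0.93 = 22.035 m.
Braking distance = v²/(2a) = 561.363 / 11.960 = 46.937 m.
Total stopping distance = 22.035 + 46.937 = 68.972 m, vs 50 m available — it cannot stop in time and overshoots by 68.972 − 50 = 18.972 m.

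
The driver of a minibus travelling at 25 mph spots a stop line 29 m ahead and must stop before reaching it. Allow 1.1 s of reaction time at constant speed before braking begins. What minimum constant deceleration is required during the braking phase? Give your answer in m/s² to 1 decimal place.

Required deceleration ≈ 3.7 m/s²

25 mph × 0.44704 = 11.1760 m/s.
Distance covered during reaction = 11.1760 × 1.1 = 12.294 m.
Distance available for braking: 29 − 12.294 = 16.706 m.
v² = 2a·d ⇒ a = v²/(2d) = 11.1760² / (2 × 16.706) = 124.903 / 33.412 = 3.7383 m/s².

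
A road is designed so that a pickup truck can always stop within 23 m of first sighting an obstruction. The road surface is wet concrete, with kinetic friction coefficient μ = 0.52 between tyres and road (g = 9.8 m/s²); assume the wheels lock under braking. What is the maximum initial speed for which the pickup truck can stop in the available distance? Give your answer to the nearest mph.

Maximum speed ≈ 34 mph

a = μg = 0.52 × 9.8 = 5.096 m/s².
v²/(2a) = d ⇒ v = √(2 × 5.096 × 23) = √234.42 = 15.3108 m/s.
15.3108 m/s ÷ 0.44704 = 34.249 mph.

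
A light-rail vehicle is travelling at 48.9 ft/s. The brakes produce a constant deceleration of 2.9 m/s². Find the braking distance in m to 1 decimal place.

48.9 ft/s × 0.3048 = 14.9047 m/s.
Braking distance = v²/(2a) = 14.9047² / (2 × 2.900) = 222.150 / 5.800 = 38.302 m.

Braking distance ≈ 38.3 m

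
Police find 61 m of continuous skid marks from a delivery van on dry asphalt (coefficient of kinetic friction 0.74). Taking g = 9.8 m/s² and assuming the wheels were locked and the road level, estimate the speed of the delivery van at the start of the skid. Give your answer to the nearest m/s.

Initial speed ≈ 30 m/s

Deceleration a = μg = 0.74 × 9.8 = 7.252 m/s².
v = √(2a·d) = √(2 × 7.252 × 61) = √884.744 = 29.7446 m/s.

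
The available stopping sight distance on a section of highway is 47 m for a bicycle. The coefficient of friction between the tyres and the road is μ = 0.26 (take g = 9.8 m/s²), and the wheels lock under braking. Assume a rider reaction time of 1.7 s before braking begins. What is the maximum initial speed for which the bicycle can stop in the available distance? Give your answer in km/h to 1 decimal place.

a = μg = 0.26 × 9.8 = 2.548 m/s².
Stopping distance: v·t_r + v²/(2a) = 47 with t_r = 1.7 s and a = 2.548 m/s².
So v² + 8.663 v − 239.51 = 0.
Positive root: v = −a·t_r + √((a·t_r)² + 2a·d) = −4.332 + √(18.766 + 239.51) = 11.7390 m/s.
11.7390 m/s × 3.6 = 42.260 km/h.

Maximum speed ≈ 42.3 km/h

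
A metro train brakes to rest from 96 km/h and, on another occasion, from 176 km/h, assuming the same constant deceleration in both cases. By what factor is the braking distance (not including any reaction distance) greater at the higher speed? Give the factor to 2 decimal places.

Factor ≈ 3.36

Braking distance d = v²/(2a), so with a fixed, d ∝ v².
Factor = (176/96)² = 1.8333² = 3.3610.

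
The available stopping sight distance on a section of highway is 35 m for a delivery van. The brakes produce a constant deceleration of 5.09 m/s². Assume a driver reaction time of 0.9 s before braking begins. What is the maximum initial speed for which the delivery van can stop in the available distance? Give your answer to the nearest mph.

Stopping distance: v·t_r + v²/(2a) = 35 with t_r = 0.9 s and a = 5.090 m/s².
So v² + 9.162 v − 356.30 = 0.
Positive root: v = −a·t_r + √((a·t_r)² + 2a·d) = −4.581 + √(20.986 + 356.30) = 14.8429 m/s.
14.8429 m/s ÷ 0.44704 = 33.203 mph.

Maximum speed ≈ 33 mph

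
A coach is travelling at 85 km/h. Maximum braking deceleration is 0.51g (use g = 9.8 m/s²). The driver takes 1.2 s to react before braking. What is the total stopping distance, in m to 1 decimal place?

85 km/h ÷ 3.6 = 23.6111 m/s.
a = 0.51 × 9.8 = 4.998 m/s².
Reaction distance = v·t_r = 23.6111 × 1.2 = 28.333 m.
Braking distance = v²/(2a) = 23.6111² / (2 × 4.998) = 557.484 / 9.996 = 55.771 m.
Total = 28.333 + 55.771 = 84.104 m.

Total stopping distance ≈ 84.1 m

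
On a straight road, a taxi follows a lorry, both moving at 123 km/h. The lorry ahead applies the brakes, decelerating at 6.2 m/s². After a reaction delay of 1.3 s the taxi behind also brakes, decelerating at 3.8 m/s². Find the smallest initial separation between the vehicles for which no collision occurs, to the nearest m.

Minimum gap ≈ 104 m

123 km/h ÷ 3.6 = 34.1667 m/s.
Leader travels v²/(2a_L) = 1167.363 / 12.400 = 94.142 m before stopping.
Follower covers v·t_r = 34.1667 × 1.3 = 44.417 m while reacting, then v²/(2a_F) = 1167.363 / 7.600 = 153.600 m while braking, for a total of 44.417 + 153.600 = 198.017 m.
Since a_F ≤ a_L and the follower starts braking later, the follower is never slower than the leader, so the closest approach is when both have stopped.
Minimum gap = 198.017 − 94.142 = 103.875 m.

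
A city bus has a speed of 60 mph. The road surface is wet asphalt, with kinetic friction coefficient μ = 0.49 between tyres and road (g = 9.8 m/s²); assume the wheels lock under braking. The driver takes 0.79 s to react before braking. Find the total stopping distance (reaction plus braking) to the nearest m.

60 mph × 0.44704 = 26.8224 m/s.
a = μg = 0.49 × 9.8 = 4.802 m/s².
Reaction distance = v·t_r = 26.8224 × 0.79 = 21.190 m.
Braking distance = v²/(2a) = 26.8224² / (2 × 4.802) = 719.441 / 9.604 = 74.911 m.
Total = 21.190 + 74.911 = 96.101 m.

Total stopping distance ≈ 96 m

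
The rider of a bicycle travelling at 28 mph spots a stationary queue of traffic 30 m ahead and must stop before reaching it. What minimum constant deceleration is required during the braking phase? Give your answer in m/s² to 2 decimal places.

28 mph × 0.44704 = 12.5171 m/s.
v² = 2a·d ⇒ a = v²/(2d) = 12.5171² / (2 × 30.000) = 156.678 / 60.000 = 2.6113 m/s².

Required deceleration ≈ 2.61 m/s²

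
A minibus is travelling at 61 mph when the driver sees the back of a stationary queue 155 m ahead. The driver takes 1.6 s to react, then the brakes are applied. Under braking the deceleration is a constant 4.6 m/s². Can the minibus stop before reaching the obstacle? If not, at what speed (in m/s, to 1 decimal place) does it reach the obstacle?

61 mph × 0.44704 = 27.2694 m/s.
Reaction distance = 27.2694 × 1.6 = 43.631 m.
Braking distance = v²/(2a) = 743.620 / 9.200 = 80.828 m.
Total stopping distance = 43.631 + 80.828 = 124.459 m, vs 155 m available — it stops with 155 − 124.459 = 30.541 m to spare.

Yes — it stops about 30.5 m short of the obstacle, so it never reaches it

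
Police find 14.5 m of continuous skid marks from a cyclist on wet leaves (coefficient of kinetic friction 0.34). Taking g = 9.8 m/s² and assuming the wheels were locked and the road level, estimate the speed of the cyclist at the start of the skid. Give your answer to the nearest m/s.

Initial speed ≈ 10 m/s

Deceleration a = μg = 0.34 × 9.8 = 3.332 m/s².
v = √(2a·d) = √(2 × 3.332 × 14.5) = √96.628 = 9.8300 m/s.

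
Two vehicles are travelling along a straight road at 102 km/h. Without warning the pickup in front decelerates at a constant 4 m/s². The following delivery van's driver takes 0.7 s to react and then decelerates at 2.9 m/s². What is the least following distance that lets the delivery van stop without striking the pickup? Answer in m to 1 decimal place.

Minimum gap ≈ 57.9 m

102 km/h ÷ 3.6 = 28.3333 m/s.
Leader travels v²/(2a_L) = 802.776 / 8.000 = 100.347 m before stopping.
Follower covers v·t_r = 28.3333 × 0.7 = 19.833 m while reacting, then v²/(2a_F) = 802.776 / 5.800 = 138.410 m while braking, for a total of 19.833 + 138.410 = 158.243 m.
Since a_F ≤ a_L and the follower starts braking later, the follower is never slower than the leader, so the closest approach is when both have stopped.
Minimum gap = 158.243 − 100.347 = 57.896 m.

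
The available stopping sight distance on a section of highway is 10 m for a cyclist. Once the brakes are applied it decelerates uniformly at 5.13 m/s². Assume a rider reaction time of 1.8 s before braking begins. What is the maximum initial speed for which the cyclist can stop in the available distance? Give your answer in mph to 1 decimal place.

Stopping distance: v·t_r + v²/(2a) = 10 with t_r = 1.8 s and a = 5.130 m/s².
So v² + 18.468 v − 102.60 = 0.
Positive root: v = −a·t_r + √((a·t_r)² + 2a·d) = −9.234 + √(85.267 + 102.60) = 4.4725 m/s.
4.4725 m/s ÷ 0.44704 = 10.005 mph.

Maximum speed ≈ 10.0 mph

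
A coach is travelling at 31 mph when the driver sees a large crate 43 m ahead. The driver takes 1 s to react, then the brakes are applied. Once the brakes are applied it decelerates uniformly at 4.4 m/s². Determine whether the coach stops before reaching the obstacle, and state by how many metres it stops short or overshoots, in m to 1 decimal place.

31 mph × 0.44704 = 13.8582 m/s.
Reaction distance = 13.8582 × 1 = 13.858 m.
Braking distance = v²/(2a) = 192.050 / 8.800 = 21.824 m.
Total stopping distance = 13.858 + 21.824 = 35.682 m, vs 43 m available — it stops with 43 − 35.682 = 7.318 m to spare.

Yes — it stops 7.3 m short of the obstacle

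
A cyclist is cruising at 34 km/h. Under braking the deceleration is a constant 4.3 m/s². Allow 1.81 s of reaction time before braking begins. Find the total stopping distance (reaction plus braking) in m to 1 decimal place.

Total stopping distance ≈ 27.5 m

34 km/h ÷ 3.6 = 9.4444 m/s.
Reaction distance = v·t_r = 9.4444 × 1.81 = 17.094 m.
Braking distance = v²/(2a) = 9.4444² / (2 × 4.300) = 89.197 / 8.600 = 10.372 m.
Total = 17.094 + 10.372 = 27.466 m.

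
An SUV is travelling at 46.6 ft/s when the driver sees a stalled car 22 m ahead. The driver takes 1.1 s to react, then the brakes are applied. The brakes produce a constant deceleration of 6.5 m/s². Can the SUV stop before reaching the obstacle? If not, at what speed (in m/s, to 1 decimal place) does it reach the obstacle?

No — it strikes the obstacle at 10.9 m/s

46.6 ft/s × 0.3048 = 14.2037 m/s.
Reaction distance = 14.2037 × 1.1 = 15.624 m.
Braking distance needed to stop: v²/(2a) = 201.745 / 13.000 = 15.519 m, so total needed = 15.624 + 15.519 = 31.143 m > 22 m — it cannot stop.
Distance remaining when braking begins: 22 − 15.624 = 6.376 m.
v² = v₀² − 2a·d = 201.745 − 2 × 6.500 × 6.376 = 118.857 m²/s².
v = √118.857 = 10.902 m/s.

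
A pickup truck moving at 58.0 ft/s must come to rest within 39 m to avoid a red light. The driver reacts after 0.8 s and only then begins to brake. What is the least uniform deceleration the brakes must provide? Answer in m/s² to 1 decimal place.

58 ft/s × 0.3048 = 17.6784 m/s.
Distance covered during reaction = 17.6784 × 0.8 = 14.143 m.
Distance available for braking: 39 − 14.143 = 24.857 m.
v² = 2a·d ⇒ a = v²/(2d) = 17.6784² / (2 × 24.857) = 312.526 / 49.714 = 6.2865 m/s².

Required deceleration ≈ 6.3 m/s²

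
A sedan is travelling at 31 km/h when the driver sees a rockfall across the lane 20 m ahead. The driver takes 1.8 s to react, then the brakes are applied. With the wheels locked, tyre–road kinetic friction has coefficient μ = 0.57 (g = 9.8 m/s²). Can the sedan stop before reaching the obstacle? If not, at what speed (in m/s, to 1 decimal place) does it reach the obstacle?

No — it strikes the obstacle at 4.9 m/s

31 km/h ÷ 3.6 = 8.6111 m/s.
a = μg = 0.57 × 9.8 = 5.586 m/s².
Reaction distance = 8.6111 × 1.8 = 15.500 m.
Braking distance needed to stop: v²/(2a) = 74.151 / 11.172 = 6.637 m, so total needed = 15.500 + 6.637 = 22.137 m > 20 m — it cannot stop.
Distance remaining when braking begins: 20 − 15.500 = 4.500 m.
v² = v₀² − 2a·d = 74.151 − 2 × 5.586 × 4.500 = 23.877 m²/s².
v = √23.877 = 4.886 m/s.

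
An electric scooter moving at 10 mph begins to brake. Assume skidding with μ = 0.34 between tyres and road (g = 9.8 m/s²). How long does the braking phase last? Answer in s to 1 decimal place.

Braking time ≈ 1.3 s

10 mph × 0.44704 = 4.4704 m/s.
a = μg = 0.34 × 9.8 = 3.332 m/s².
Braking time = v/a = 4.4704 / 3.332 = 1.342 s.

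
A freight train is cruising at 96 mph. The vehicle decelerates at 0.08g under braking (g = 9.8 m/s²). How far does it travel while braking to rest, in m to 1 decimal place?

Braking distance ≈ 1174.6 m

96 mph × 0.44704 = 42.9158 m/s.
a = 0.08 × 9.8 = 0.784 m/s².
Braking distance = v²/(2a) = 42.9158² / (2 × 0.784) = 1841.766 / 1.568 = 1174.596 m.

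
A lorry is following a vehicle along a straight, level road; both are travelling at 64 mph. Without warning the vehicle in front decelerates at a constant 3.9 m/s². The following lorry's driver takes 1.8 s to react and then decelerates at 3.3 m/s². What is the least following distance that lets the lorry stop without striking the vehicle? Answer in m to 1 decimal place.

64 mph × 0.44704 = 28.6106 m/s.
Leader travels v²/(2a_L) = 818.566 / 7.800 = 104.944 m before stopping.
Follower covers v·t_r = 28.6106 × 1.8 = 51.499 m while reacting, then v²/(2a_F) = 818.566 / 6.600 = 124.025 m while braking, for a total of 51.499 + 124.025 = 175.524 m.
Since a_F ≤ a_L and the follower starts braking later, the follower is never slower than the leader, so the closest approach is when both have stopped.
Minimum gap = 175.524 − 104.944 = 70.580 m.

Minimum gap ≈ 70.6 m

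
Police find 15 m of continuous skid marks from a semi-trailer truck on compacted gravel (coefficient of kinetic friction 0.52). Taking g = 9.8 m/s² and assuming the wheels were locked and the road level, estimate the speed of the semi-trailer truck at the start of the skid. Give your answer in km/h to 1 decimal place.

Deceleration a = μg = 0.52 × 9.8 = 5.096 m/s².
v = √(2a·d) = √(2 × 5.096 × 15) = √152.880 = 12.3645 m/s.
= 12.3645 × 3.6 = 44.512 km/h.

Initial speed ≈ 44.5 km/h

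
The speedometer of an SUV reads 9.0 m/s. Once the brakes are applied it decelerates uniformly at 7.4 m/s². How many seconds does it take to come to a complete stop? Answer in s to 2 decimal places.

Braking time ≈ 1.22 s

Braking time = v/a = 9.0000 / 7.400 = 1.216 s.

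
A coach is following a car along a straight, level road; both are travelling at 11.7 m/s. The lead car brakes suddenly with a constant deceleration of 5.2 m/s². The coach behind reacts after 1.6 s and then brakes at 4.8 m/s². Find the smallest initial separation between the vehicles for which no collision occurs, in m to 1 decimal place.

Leader travels v²/(2a_L) = 136.890 / 10.400 = 13.162 m before stopping.
Follower covers v·t_r = 11.7000 × 1.6 = 18.720 m while reacting, then v²/(2a_F) = 136.890 / 9.600 = 14.259 m while braking, for a total of 18.720 + 14.259 = 32.979 m.
Since a_F ≤ a_L and the follower starts braking later, the follower is never slower than the leader, so the closest approach is when both have stopped.
Minimum gap = 32.979 − 13.162 = 19.817 m.

Minimum gap ≈ 19.8 m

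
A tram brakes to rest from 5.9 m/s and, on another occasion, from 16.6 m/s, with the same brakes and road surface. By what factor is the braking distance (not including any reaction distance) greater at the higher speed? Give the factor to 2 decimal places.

Braking distance d = v²/(2a), so with a fixed, d ∝ v².
Factor = (16.6/5.9)² = 2.8136² = 7.9163.

Factor ≈ 7.92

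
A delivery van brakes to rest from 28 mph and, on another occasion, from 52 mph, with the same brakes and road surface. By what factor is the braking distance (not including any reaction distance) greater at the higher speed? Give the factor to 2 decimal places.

Factor ≈ 3.45

Braking distance d = v²/(2a), so with a fixed, d ∝ v².
Factor = (52/28)² = 1.8571² = 3.4488.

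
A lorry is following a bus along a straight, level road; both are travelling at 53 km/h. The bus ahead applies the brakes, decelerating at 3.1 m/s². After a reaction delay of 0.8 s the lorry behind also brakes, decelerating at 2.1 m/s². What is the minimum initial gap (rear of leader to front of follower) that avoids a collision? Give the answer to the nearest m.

Minimum gap ≈ 28 m

53 km/h ÷ 3.6 = 14.7222 m/s.
Leader travels v²/(2a_L) = 216.743 / 6.200 = 34.959 m before stopping.
Follower covers v·t_r = 14.7222 × 0.8 = 11.778 m while reacting, then v²/(2a_F) = 216.743 / 4.200 = 51.605 m while braking, for a total of 11.778 + 51.605 = 63.383 m.
Since a_F ≤ a_L and the follower starts braking later, the follower is never slower than the leader, so the closest approach is when both have stopped.
Minimum gap = 63.383 − 34.959 = 28.424 m.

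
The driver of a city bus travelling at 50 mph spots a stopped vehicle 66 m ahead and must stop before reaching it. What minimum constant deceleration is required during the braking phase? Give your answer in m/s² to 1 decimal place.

50 mph × 0.44704 = 22.3520 m/s.
v² = 2a·d ⇒ a = v²/(2d) = 22.3520² / (2 × 66.000) = 499.612 / 132.000 = 3.7849 m/s².

Required deceleration ≈ 3.8 m/s²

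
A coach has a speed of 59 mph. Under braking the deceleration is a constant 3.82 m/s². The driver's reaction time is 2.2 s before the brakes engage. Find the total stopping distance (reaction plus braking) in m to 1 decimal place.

Total stopping distance ≈ 149.1 m

59 mph × 0.44704 = 26.3754 m/s.
Reaction distance = v·t_r = 26.3754 × 2.2 = 58.026 m.
Braking distance = v²/(2a) = 26.3754² / (2 × 3.820) = 695.662 / 7.640 = 91.055 m.
Total = 58.026 + 91.055 = 149.081 m.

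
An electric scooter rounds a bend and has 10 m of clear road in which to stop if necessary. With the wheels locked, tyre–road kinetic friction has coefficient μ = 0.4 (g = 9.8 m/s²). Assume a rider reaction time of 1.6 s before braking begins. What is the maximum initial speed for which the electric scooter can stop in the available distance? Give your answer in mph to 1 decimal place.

a = μg = 0.4 × 9.8 = 3.920 m/s².
Stopping distance: v·t_r + v²/(2a) = 10 with t_r = 1.6 s and a = 3.920 m/s².
So v² + 12.544 v − 78.40 = 0.
Positive root: v = −a·t_r + √((a·t_r)² + 2a·d) = −6.272 + √(39.338 + 78.40) = 4.5787 m/s.
4.5787 m/s ÷ 0.44704 = 10.242 mph.

Maximum speed ≈ 10.2 mph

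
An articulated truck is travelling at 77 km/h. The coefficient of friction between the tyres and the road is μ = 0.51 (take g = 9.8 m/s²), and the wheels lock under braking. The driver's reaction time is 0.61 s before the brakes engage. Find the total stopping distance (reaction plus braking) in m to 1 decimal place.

77 km/h ÷ 3.6 = 21.3889 m/s.
a = μg = 0.51 × 9.8 = 4.998 m/s².
Reaction distance = v·t_r = 21.3889 × 0.61 = 13.047 m.
Braking distance = v²/(2a) = 21.3889² / (2 × 4.998) = 457.485 / 9.996 = 45.767 m.
Total = 13.047 + 45.767 = 58.814 m.

Total stopping distance ≈ 58.8 m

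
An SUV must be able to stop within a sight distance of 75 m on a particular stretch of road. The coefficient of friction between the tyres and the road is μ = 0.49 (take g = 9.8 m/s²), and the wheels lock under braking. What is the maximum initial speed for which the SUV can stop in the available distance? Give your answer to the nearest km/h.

a = μg = 0.49 × 9.8 = 4.802 m/s².
v²/(2a) = d ⇒ v = √(2 × 4.802 × 75) = √720.30 = 26.8384 m/s.
26.8384 m/s × 3.6 = 96.618 km/h.

Maximum speed ≈ 97 km/h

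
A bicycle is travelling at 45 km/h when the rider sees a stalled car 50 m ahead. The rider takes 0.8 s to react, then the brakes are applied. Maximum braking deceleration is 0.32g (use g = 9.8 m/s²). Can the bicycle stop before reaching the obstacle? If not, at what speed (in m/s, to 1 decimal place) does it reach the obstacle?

Yes — it stops about 15.1 m short of the obstacle, so it never reaches it

45 km/h ÷ 3.6 = 12.5000 m/s.
a = 0.32 × 9.8 = 3.136 m/s².
Reaction distance = 12.5000 × 0.8 = 10.000 m.
Braking distance = v²/(2a) = 156.250 / 6.272 = 24.912 m.
Total stopping distance = 10.000 + 24.912 = 34.912 m, vs 50 m available — it stops with 50 − 34.912 = 15.088 m to spare.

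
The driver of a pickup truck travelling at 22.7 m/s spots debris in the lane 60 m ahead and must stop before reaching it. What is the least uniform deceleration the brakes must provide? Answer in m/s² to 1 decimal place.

v² = 2a·d ⇒ a = v²/(2d) = 22.7000² / (2 × 60.000) = 515.290 / 120.000 = 4.2941 m/s².

Required deceleration ≈ 4.3 m/s²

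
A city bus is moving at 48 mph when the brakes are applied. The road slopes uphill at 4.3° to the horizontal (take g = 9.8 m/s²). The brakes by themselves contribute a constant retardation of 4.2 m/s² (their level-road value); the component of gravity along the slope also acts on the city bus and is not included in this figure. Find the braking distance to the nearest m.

48 mph × 0.44704 = 21.4579 m/s.
Gravity along the uphill slope adds to the braking deceleration: a_eff = 4.200 + 9.8·sin 4.3° = 4.200 + 0.735 = 4.935 m/s².
Braking distance = v²/(2a) = 21.4579² / (2 × 4.935) = 460.441 / 9.870 = 46.651 m.

Braking distance ≈ 47 m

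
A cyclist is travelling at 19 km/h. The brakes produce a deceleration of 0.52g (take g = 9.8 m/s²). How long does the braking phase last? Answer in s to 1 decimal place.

19 km/h ÷ 3.6 = 5.2778 m/s.
a = 0.52 × 9.8 = 5.096 m/s².
Braking time = v/a = 5.2778 / 5.096 = 1.036 s.

Braking time ≈ 1.0 s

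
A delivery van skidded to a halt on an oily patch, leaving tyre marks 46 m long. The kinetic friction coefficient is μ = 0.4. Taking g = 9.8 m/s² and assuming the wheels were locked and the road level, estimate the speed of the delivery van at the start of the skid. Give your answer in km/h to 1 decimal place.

Initial speed ≈ 68.4 km/h

Deceleration a = μg = 0.4 × 9.8 = 3.920 m/s².
v = √(2a·d) = √(2 × 3.920 × 46) = √360.640 = 18.9905 m/s.
= 18.9905 × 3.6 = 68.366 km/h.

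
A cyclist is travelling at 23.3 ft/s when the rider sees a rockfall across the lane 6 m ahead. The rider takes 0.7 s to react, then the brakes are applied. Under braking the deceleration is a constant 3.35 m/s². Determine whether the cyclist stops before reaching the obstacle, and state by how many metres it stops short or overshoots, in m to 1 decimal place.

23.3 ft/s × 0.3048 = 7.1018 m/s.
Reaction distance = 7.1018 × 0.7 = 4.971 m.
Braking distance = v²/(2a) = 50.436 / 6.700 = 7.528 m.
Total stopping distance = 4.971 + 7.528 = 12.499 m, vs 6 m available — it cannot stop in time and overshoots by 12.499 − 6 = 6.499 m.

No — it overshoots by 6.5 m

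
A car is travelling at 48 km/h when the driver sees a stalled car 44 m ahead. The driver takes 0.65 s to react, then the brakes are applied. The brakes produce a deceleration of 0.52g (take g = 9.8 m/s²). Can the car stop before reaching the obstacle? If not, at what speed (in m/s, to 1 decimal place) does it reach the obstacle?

48 km/h ÷ 3.6 = 13.3333 m/s.
a = 0.52 × 9.8 = 5.096 m/s².
Reaction distance = 13.3333 × 0.65 = 8.667 m.
Braking distance = v²/(2a) = 177.777 / 10.192 = 17.443 m.
Total stopping distance = 8.667 + 17.443 = 26.110 m, vs 44 m available — it stops with 44 − 26.110 = 17.890 m to spare.

Yes — it stops about 17.9 m short of the obstacle, so it never reaches it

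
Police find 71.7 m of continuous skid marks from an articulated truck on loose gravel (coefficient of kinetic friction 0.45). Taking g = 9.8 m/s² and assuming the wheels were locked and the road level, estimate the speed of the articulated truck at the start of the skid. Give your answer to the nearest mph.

Deceleration a = μg = 0.45 × 9.8 = 4.410 m/s².
v = √(2a·d) = √(2 × 4.410 × 71.7) = √632.394 = 25.1474 m/s.
= 25.1474 ÷ 0.44704 = 56.253 mph.

Initial speed ≈ 56 mph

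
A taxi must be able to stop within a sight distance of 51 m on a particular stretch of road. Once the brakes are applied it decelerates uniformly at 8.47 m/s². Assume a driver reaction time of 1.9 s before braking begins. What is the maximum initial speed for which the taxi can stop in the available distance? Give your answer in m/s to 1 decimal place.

Maximum speed ≈ 17.4 m/s

Stopping distance: v·t_r + v²/(2a) = 51 with t_r = 1.9 s and a = 8.470 m/s².
So v² + 32.186 v − 863.94 = 0.
Positive root: v = −a·t_r + √((a·t_r)² + 2a·d) = −16.093 + √(258.985 + 863.94) = 17.4171 m/s.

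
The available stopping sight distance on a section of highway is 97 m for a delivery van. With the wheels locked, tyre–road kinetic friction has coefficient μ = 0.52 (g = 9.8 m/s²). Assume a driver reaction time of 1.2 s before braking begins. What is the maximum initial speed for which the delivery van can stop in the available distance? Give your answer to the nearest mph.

Maximum speed ≈ 58 mph

a = μg = 0.52 × 9.8 = 5.096 m/s².
Stopping distance: v·t_r + v²/(2a) = 97 with t_r = 1.2 s and a = 5.096 m/s².
So v² + 12.230 v − 988.62 = 0.
Positive root: v = −a·t_r + √((a·t_r)² + 2a·d) = −6.115 + √(37.393 + 988.62) = 25.9164 m/s.
25.9164 m/s ÷ 0.44704 = 57.973 mph.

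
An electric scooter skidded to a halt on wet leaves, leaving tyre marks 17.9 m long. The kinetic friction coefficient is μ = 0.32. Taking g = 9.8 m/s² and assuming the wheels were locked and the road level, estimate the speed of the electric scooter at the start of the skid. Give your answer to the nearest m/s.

Deceleration a = μg = 0.32 × 9.8 = 3.136 m/s².
v = √(2a·d) = √(2 × 3.136 × 17.9) = √112.269 = 10.5957 m/s.

Initial speed ≈ 11 m/s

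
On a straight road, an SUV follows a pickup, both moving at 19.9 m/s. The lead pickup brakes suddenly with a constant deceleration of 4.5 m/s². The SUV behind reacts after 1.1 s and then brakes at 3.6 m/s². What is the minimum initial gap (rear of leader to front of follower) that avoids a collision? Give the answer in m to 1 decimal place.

Leader travels v²/(2a_L) = 396.010 / 9.000 = 44.001 m before stopping.
Follower covers v·t_r = 19.9000 × 1.1 = 21.890 m while reacting, then v²/(2a_F) = 396.010 / 7.200 = 55.001 m while braking, for a total of 21.890 + 55.001 = 76.891 m.
Since a_F ≤ a_L and the follower starts braking later, the follower is never slower than the leader, so the closest approach is when both have stopped.
Minimum gap = 76.891 − 44.001 = 32.890 m.

Minimum gap ≈ 32.9 m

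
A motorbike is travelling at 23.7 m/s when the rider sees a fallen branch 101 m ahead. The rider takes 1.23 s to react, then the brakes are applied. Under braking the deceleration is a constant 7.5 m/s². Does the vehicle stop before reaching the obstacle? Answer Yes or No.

Reaction distance = 23.7000 × 1.23 = 29.151 m.
Braking distance = v²/(2a) = 561.690 / 15.000 = 37.446 m.
Total stopping distance = 29.151 + 37.446 = 66.597 m, vs 101 m available — it stops with 101 − 66.597 = 34.403 m to spare.

Yes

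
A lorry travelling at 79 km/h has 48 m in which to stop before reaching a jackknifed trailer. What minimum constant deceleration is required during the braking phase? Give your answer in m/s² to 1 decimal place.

Required deceleration ≈ 5.0 m/s²

79 km/h ÷ 3.6 = 21.9444 m/s.
v² = 2a·d ⇒ a = v²/(2d) = 21.9444² / (2 × 48.000) = 481.557 / 96.000 = 5.0162 m/s².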